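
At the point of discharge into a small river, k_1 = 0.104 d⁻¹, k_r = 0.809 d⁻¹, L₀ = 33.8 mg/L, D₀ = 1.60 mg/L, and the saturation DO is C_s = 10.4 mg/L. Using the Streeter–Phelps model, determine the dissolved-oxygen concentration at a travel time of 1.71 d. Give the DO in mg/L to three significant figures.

DO ≈ 7.08 mg/L

k_1 L₀/(k_r−k_1) = 0.104×33.8/(0.809−0.104) = 3.515/0.7050 = 4.986 mg/L.
e^(−k_1 t) = e^(−0.104×1.710) = 0.8371; e^(−k_r t) = e^(−0.809×1.710) = 0.2507.
D = 4.986 × (0.8371 − 0.2507) + 1.60 × 0.2507 = 2.924 + 0.4012 = 3.325 mg/L.
DO = C_s − D = 10.4 − 3.325 = 7.075 mg/L.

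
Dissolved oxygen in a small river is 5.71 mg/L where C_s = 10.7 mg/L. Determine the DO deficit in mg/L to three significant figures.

D ≈ 4.99 mg/L

D = C_s − C = 10.7 − 5.71 = 4.99 mg/L.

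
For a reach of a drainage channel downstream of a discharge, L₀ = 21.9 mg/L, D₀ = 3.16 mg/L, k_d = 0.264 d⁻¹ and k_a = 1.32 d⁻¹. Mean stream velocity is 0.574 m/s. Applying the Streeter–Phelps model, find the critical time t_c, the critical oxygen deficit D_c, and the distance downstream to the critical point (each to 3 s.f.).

t_c ≈ 0.709 d; D_c ≈ 3.63 mg/L; x_c ≈ 35.2 km

At the critical point dD/dt = 0, so k_d L₀ e^(−k_d t) = k_a D. Substituting D(t) from the Streeter–Phelps equation and solving for t gives
t_c = ln[(k_a/k_d)(1 − D₀(k_a−k_d)/(k_d L₀))] / (k_a−k_d).
Here k_a−k_d = 1.056 d⁻¹ and 1 − D₀(k_a−k_d)/(k_d L₀) = 1 − 3.16×1.056/(0.264×21.9) = 0.4228, so
t_c = ln(5.000 × 0.4228) / 1.056 = 0.7487 / 1.056 = 0.7090 d.
L(t_c) = L₀ e^(−k_d t_c) = 21.9 × 0.8293 = 18.16 mg/L, and at the critical point k_a D_c = k_d L, so D_c = (0.264/1.32) × 18.16 = 3.632 mg/L.
x_c = v t_c = 0.574 m/s × 0.7090 d × 86400 s/d = 35160 m ≈ 35.2 km.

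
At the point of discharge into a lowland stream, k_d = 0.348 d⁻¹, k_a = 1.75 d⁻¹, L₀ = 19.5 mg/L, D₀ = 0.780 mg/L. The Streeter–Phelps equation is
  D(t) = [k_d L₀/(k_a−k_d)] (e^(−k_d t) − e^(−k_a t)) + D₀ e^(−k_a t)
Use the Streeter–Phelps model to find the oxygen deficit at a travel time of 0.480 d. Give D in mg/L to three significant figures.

k_d L₀/(k_a−k_d) = 0.348×19.5/(1.75−0.348) = 6.786/1.402 = 4.840 mg/L.
e^(−k_d t) = e^(−0.348×0.4800) = 0.8462; e^(−k_a t) = e^(−1.75×0.4800) = 0.4317.
D = 4.840 × (0.8462 − 0.4317) + 0.780 × 0.4317 = 2.006 + 0.3367 = 2.343 mg/L.

D ≈ 2.34 mg/L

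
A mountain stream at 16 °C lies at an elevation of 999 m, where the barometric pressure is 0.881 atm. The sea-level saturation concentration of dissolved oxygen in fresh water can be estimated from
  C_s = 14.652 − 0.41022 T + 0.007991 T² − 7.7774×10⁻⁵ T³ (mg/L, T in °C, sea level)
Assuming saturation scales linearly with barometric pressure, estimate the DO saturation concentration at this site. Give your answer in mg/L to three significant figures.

At sea level: C_s = 14.652 − 0.41022×16 + 0.007991×16² − 7.7774×10⁻⁵×16³ = 9.816 mg/L.
Pressure correction: C_s' = 9.816 × 0.881 = 8.648 mg/L.

C_s ≈ 8.65 mg/L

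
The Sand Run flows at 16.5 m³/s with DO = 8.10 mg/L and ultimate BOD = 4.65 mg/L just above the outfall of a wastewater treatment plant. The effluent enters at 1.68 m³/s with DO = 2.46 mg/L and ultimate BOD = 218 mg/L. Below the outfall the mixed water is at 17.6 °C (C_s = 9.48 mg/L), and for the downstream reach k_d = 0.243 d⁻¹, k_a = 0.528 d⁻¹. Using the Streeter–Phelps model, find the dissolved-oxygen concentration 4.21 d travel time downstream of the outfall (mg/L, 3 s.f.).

DO ≈ 4.06 mg/L

Mixed DO = (16.5×8.10 + 1.68×2.46)/(16.5+1.68) = 137.8/18.18 = 7.579 mg/L.
Mixed L₀ = (16.5×4.65 + 1.68×218)/(18.18) = 443.0/18.18 = 24.37 mg/L.
Initial deficit D₀ = C_s − DO₀ = 9.48 − 7.579 = 1.901 mg/L.
D(4.21) = [0.243×24.37/(0.528−0.243)](e^(−0.243×4.21) − e^(−0.528×4.21)) + 1.901 e^(−0.528×4.21)
= 20.77 × (0.3595 − 0.1083) + 1.901 × 0.1083 = 5.425 mg/L.
DO = 9.48 − 5.425 = 4.055 mg/L.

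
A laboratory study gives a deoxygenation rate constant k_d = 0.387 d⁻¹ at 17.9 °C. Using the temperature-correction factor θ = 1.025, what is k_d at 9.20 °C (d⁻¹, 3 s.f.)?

k_d ≈ 0.312 d⁻¹

k_d(T₂) = k_d(T₁) · θ^(T₂−T₁) = 0.387 × 1.025^(9.20−17.9)
= 0.387 × 1.025^-8.70 = 0.387 × 0.8067 = 0.3122 d⁻¹.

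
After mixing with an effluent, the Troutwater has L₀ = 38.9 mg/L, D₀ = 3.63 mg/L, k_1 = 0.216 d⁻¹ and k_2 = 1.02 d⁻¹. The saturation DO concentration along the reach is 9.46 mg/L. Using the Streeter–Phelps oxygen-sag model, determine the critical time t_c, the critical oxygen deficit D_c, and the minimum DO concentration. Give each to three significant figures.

At the critical point dD/dt = 0, so k_1 L₀ e^(−k_1 t) = k_2 D. Substituting D(t) from the Streeter–Phelps equation and solving for t gives
t_c = ln[(k_2/k_1)(1 − D₀(k_2−k_1)/(k_1 L₀))] / (k_2−k_1).
Here k_2−k_1 = 0.8040 d⁻¹ and 1 − D₀(k_2−k_1)/(k_1 L₀) = 1 − 3.63×0.8040/(0.216×38.9) = 0.6527, so
t_c = ln(4.722 × 0.6527) / 0.8040 = 1.126 / 0.8040 = 1.400 d.
L(t_c) = L₀ e^(−k_1 t_c) = 38.9 × 0.7390 = 28.75 mg/L, and at the critical point k_2 D_c = k_1 L, so D_c = (0.216/1.02) × 28.75 = 6.088 mg/L.
Minimum DO = C_s − D_c = 9.46 − 6.088 = 3.372 mg/L.

t_c ≈ 1.40 d; D_c ≈ 6.09 mg/L; min DO ≈ 3.37 mg/L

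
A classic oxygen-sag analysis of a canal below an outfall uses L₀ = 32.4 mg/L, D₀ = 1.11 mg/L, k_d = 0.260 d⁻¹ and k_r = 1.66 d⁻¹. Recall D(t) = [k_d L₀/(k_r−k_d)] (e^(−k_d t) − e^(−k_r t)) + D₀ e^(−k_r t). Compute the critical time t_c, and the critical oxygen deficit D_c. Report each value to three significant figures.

t_c ≈ 1.18 d; D_c ≈ 3.74 mg/L

At the critical point dD/dt = 0, so k_d L₀ e^(−k_d t) = k_r D. Substituting D(t) from the Streeter–Phelps equation and solving for t gives
t_c = ln[(k_r/k_d)(1 − D₀(k_r−k_d)/(k_d L₀))] / (k_r−k_d).
Here k_r−k_d = 1.400 d⁻¹ and 1 − D₀(k_r−k_d)/(k_d L₀) = 1 − 1.11×1.400/(0.260×32.4) = 0.8155, so
t_c = ln(6.385 × 0.8155) / 1.400 = 1.650 / 1.400 = 1.179 d.
D_c = (k_d/k_r) L₀ e^(−k_d t_c) = (0.260/1.66) × 32.4 × e^(−0.260×1.179) = 0.1566 × 32.4 × 0.7361 = 3.735 mg/L.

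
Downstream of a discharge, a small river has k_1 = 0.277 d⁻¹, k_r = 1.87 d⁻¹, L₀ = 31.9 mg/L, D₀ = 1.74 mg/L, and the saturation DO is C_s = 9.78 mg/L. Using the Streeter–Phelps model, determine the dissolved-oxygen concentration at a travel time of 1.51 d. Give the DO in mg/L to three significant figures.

k_1 L₀/(k_r−k_1) = 0.277×31.9/(1.87−0.277) = 8.836/1.593 = 5.547 mg/L.
e^(−k_1 t) = e^(−0.277×1.510) = 0.6582; e^(−k_r t) = e^(−1.87×1.510) = 0.05939.
D = 5.547 × (0.6582 − 0.05939) + 1.74 × 0.05939 = 3.322 + 0.1033 = 3.425 mg/L.
DO = C_s − D = 9.78 − 3.425 = 6.355 mg/L.

DO ≈ 6.36 mg/L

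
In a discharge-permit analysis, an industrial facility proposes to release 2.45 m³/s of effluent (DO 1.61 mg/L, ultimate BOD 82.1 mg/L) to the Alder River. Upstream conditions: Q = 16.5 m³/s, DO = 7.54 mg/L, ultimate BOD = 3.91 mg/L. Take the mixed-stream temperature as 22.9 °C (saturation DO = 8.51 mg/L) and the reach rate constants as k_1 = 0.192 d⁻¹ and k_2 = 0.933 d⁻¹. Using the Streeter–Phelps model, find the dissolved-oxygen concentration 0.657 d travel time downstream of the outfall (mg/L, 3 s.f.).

Mixed DO = (16.5×7.54 + 2.45×1.61)/(16.5+2.45) = 128.4/18.95 = 6.773 mg/L.
Mixed L₀ = (16.5×3.91 + 2.45×82.1)/(18.95) = 265.7/18.95 = 14.02 mg/L.
Initial deficit D₀ = C_s − DO₀ = 8.51 − 6.773 = 1.737 mg/L.
D(0.657) = [0.192×14.02/(0.933−0.192)](e^(−0.192×0.657) − e^(−0.933×0.657)) + 1.737 e^(−0.933×0.657)
= 3.632 × (0.8815 − 0.5417) + 1.737 × 0.5417 = 2.175 mg/L.
DO = 8.51 − 2.175 = 6.335 mg/L.

DO ≈ 6.34 mg/L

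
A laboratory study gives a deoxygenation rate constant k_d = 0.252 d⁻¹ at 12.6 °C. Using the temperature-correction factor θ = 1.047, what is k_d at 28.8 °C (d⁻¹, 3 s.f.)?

k_d ≈ 0.530 d⁻¹

k_d(T₂) = k_d(T₁) · θ^(T₂−T₁) = 0.252 × 1.047^(28.8−12.6)
= 0.252 × 1.047^16.2 = 0.252 × 2.104 = 0.5303 d⁻¹.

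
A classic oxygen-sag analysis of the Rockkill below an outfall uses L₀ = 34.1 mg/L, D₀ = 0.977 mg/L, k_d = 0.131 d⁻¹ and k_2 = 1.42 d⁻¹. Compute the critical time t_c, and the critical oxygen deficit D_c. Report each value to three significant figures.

At the critical point dD/dt = 0, so k_d L₀ e^(−k_d t) = k_2 D. Substituting D(t) from the Streeter–Phelps equation and solving for t gives
t_c = ln[(k_2/k_d)(1 − D₀(k_2−k_d)/(k_d L₀))] / (k_2−k_d).
Here k_2−k_d = 1.289 d⁻¹ and 1 − D₀(k_2−k_d)/(k_d L₀) = 1 − 0.977×1.289/(0.131×34.1) = 0.7181, so
t_c = ln(10.84 × 0.7181) / 1.289 = 2.052 / 1.289 = 1.592 d.
L(t_c) = L₀ e^(−k_d t_c) = 34.1 × 0.8118 = 27.68 mg/L, and at the critical point k_2 D_c = k_d L, so D_c = (0.131/1.42) × 27.68 = 2.554 mg/L.

t_c ≈ 1.59 d; D_c ≈ 2.55 mg/L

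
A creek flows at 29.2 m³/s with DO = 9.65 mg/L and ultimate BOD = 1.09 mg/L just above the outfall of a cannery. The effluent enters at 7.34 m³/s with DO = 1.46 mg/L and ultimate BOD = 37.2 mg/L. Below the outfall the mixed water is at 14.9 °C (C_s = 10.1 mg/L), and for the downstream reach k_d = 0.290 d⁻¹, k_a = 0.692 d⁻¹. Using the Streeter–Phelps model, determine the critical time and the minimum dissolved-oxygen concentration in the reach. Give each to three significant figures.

Mixed DO = (29.2×9.65 + 7.34×1.46)/(29.2+7.34) = 292.5/36.54 = 8.005 mg/L.
Mixed L₀ = (29.2×1.09 + 7.34×37.2)/(36.54) = 304.9/36.54 = 8.344 mg/L.
Initial deficit D₀ = C_s − DO₀ = 10.1 − 8.005 = 2.095 mg/L.
t_c = (1/0.4020) ln[(0.692/0.290)(1 − 2.095×0.4020/(0.290×8.344))] = 2.488 × ln(1.556) = 1.099 d.
D_c = (0.290/0.692) × 8.344 × e^(−0.290×1.099) = 0.4191 × 8.344 × 0.7271 = 2.542 mg/L.
Minimum DO = 10.1 − 2.542 = 7.558 mg/L.

t_c ≈ 1.10 d; minimum DO ≈ 7.56 mg/L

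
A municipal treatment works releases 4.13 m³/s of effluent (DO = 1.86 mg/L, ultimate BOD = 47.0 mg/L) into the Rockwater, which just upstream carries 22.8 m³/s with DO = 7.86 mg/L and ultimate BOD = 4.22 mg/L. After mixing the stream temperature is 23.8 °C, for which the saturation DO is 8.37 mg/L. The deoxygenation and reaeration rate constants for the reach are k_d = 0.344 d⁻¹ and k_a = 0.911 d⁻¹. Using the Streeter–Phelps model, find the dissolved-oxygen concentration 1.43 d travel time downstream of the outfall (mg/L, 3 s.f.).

DO ≈ 5.76 mg/L

Mixed DO = (22.8×7.86 + 4.13×1.86)/(22.8+4.13) = 186.9/26.93 = 6.940 mg/L.
Mixed L₀ = (22.8×4.22 + 4.13×47.0)/(26.93) = 290.3/26.93 = 10.78 mg/L.
Initial deficit D₀ = C_s − DO₀ = 8.37 − 6.940 = 1.430 mg/L.
D(1.43) = [0.344×10.78/(0.911−0.344)](e^(−0.344×1.43) − e^(−0.911×1.43)) + 1.430 e^(−0.911×1.43)
= 6.541 × (0.6115 − 0.2718) + 1.430 × 0.2718 = 2.610 mg/L.
DO = 8.37 − 2.610 = 5.760 mg/L.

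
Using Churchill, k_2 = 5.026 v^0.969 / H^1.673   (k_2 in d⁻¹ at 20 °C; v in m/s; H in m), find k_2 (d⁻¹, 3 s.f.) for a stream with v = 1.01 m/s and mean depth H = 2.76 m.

k_2 = 5.026 × 1.01^0.969 / 2.76^1.673 = 5.026 × 1.010 / 5.466 = 0.9285 d⁻¹.

k_2 ≈ 0.928 d⁻¹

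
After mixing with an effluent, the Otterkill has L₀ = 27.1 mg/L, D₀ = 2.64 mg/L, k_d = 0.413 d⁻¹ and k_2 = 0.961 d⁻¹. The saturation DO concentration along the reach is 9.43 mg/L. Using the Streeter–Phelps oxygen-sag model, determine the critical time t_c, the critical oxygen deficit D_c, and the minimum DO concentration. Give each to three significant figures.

t_c ≈ 1.29 d; D_c ≈ 6.84 mg/L; min DO ≈ 2.59 mg/L

With k_2/k_d = 2.327 and 1 − D₀(k_2−k_d)/(k_d L₀) = 0.8707,
t_c = ln(2.327 × 0.8707) / (0.961 − 0.413) = ln(2.026) / 0.5480 = 0.7061/0.5480 = 1.289 d.
L(t_c) = L₀ e^(−k_d t_c) = 27.1 × 0.5873 = 15.92 mg/L, and at the critical point k_2 D_c = k_d L, so D_c = (0.413/0.961) × 15.92 = 6.840 mg/L.
Minimum DO = C_s − D_c = 9.43 − 6.840 = 2.590 mg/L.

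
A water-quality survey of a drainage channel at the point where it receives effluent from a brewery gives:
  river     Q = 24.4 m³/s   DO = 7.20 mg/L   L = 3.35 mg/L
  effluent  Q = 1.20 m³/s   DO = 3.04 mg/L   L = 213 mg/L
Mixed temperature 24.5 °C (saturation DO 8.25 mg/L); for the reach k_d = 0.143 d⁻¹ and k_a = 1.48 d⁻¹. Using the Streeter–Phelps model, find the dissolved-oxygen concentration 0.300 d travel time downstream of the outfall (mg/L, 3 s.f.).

DO ≈ 7.01 mg/L

Mixed DO = (24.4×7.20 + 1.20×3.04)/(24.4+1.20) = 179.3/25.60 = 7.005 mg/L.
Mixed L₀ = (24.4×3.35 + 1.20×213)/(25.60) = 337.3/25.60 = 13.18 mg/L.
Initial deficit D₀ = C_s − DO₀ = 8.25 − 7.005 = 1.245 mg/L.
D(0.300) = [0.143×13.18/(1.48−0.143)](e^(−0.143×0.300) − e^(−1.48×0.300)) + 1.245 e^(−1.48×0.300)
= 1.409 × (0.9580 − 0.6415) + 1.245 × 0.6415 = 1.245 mg/L.
DO = 8.25 − 1.245 = 7.005 mg/L.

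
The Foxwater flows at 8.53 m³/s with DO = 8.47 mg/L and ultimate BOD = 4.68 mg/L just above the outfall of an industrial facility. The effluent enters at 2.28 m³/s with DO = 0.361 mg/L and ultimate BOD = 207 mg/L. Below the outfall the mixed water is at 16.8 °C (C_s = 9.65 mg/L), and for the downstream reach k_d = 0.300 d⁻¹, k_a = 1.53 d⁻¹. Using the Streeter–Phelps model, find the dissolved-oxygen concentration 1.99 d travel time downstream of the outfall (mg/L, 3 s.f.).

Mixed DO = (8.53×8.47 + 2.28×0.361)/(8.53+2.28) = 73.07/10.81 = 6.760 mg/L.
Mixed L₀ = (8.53×4.68 + 2.28×207)/(10.81) = 511.9/10.81 = 47.35 mg/L.
Initial deficit D₀ = C_s − DO₀ = 9.65 − 6.760 = 2.890 mg/L.
D(1.99) = [0.300×47.35/(1.53−0.300)](e^(−0.300×1.99) − e^(−1.53×1.99)) + 2.890 e^(−1.53×1.99)
= 11.55 × (0.5505 − 0.04761) + 2.890 × 0.04761 = 5.945 mg/L.
DO = 9.65 − 5.945 = 3.705 mg/L.

DO ≈ 3.70 mg/L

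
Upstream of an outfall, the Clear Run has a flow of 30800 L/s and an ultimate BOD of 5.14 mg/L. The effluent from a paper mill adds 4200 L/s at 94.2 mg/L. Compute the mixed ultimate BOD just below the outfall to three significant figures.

15.8 mg/L

Flow-weighted mixing: C = (Q_r C_r + Q_w C_w)/(Q_r + Q_w)
= (30800×5.14 + 4200×94.2)/(30800 + 4200) = 554000/35000 = 15.83 mg/L.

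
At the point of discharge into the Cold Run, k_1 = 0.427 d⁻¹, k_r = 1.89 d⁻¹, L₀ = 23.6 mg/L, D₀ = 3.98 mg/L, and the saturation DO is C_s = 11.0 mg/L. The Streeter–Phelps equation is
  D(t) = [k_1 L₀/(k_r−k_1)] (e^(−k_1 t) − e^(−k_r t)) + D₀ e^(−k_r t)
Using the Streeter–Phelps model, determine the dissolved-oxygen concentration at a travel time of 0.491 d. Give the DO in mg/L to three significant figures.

DO ≈ 6.56 mg/L

k_1 L₀/(k_r−k_1) = 0.427×23.6/(1.89−0.427) = 10.08/1.463 = 6.888 mg/L.
e^(−k_1 t) = e^(−0.427×0.4910) = 0.8109; e^(−k_r t) = e^(−1.89×0.4910) = 0.3953.
D = 6.888 × (0.8109 − 0.3953) + 3.98 × 0.3953 = 2.862 + 1.573 = 4.436 mg/L.
DO = C_s − D = 11.0 − 4.436 = 6.564 mg/L.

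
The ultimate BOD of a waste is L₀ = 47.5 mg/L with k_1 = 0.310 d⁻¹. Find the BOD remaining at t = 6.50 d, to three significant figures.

L_t = L₀ e^(−k_1 t) = 47.5 × e^(−0.310×6.50) = 47.5 × 0.1333 = 6.333 mg/L.

L ≈ 6.33 mg/L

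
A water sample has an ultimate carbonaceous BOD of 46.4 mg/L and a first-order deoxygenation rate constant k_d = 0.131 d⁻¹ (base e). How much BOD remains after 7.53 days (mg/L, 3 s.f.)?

L_t = L₀ e^(−k_d t) = 46.4 × e^(−0.131×7.53) = 46.4 × 0.3729 = 17.30 mg/L.

L ≈ 17.3 mg/L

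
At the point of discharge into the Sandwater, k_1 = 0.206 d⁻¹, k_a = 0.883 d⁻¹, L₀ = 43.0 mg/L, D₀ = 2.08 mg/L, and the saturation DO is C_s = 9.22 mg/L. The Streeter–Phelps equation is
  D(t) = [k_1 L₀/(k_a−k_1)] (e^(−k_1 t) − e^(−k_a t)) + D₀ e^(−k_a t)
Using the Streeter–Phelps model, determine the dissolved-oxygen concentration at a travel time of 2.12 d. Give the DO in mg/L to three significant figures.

k_1 L₀/(k_a−k_1) = 0.206×43.0/(0.883−0.206) = 8.858/0.6770 = 13.08 mg/L.
e^(−k_1 t) = e^(−0.206×2.120) = 0.6462; e^(−k_a t) = e^(−0.883×2.120) = 0.1538.
D = 13.08 × (0.6462 − 0.1538) + 2.08 × 0.1538 = 6.442 + 0.3199 = 6.762 mg/L.
DO = C_s − D = 9.22 − 6.762 = 2.458 mg/L.

DO ≈ 2.46 mg/L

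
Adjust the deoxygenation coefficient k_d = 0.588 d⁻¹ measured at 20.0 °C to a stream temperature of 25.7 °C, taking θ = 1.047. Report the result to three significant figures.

k_d ≈ 0.764 d⁻¹

k_d(T₂) = k_d(T₁) · θ^(T₂−T₁) = 0.588 × 1.047^(25.7−20.0)
= 0.588 × 1.047^5.70 = 0.588 × 1.299 = 0.7640 d⁻¹.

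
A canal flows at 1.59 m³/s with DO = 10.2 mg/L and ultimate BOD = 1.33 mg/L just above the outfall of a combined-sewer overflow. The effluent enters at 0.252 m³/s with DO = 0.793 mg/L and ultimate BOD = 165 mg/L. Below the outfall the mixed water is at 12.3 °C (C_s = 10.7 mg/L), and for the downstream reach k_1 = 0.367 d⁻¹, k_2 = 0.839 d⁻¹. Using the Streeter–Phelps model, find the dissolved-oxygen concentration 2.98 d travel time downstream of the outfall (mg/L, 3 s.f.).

DO ≈ 5.89 mg/L

Mixed DO = (1.59×10.2 + 0.252×0.793)/(1.59+0.252) = 16.42/1.842 = 8.913 mg/L.
Mixed L₀ = (1.59×1.33 + 0.252×165)/(1.842) = 43.69/1.842 = 23.72 mg/L.
Initial deficit D₀ = C_s − DO₀ = 10.7 − 8.913 = 1.787 mg/L.
D(2.98) = [0.367×23.72/(0.839−0.367)](e^(−0.367×2.98) − e^(−0.839×2.98)) + 1.787 e^(−0.839×2.98)
= 18.44 × (0.3350 − 0.08207) + 1.787 × 0.08207 = 4.812 mg/L.
DO = 10.7 − 4.812 = 5.888 mg/L.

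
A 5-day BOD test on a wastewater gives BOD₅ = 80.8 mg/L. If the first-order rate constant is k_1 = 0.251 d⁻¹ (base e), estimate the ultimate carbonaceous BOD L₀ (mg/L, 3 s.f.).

L₀ ≈ 113 mg/L

BOD₅ = L₀(1 − e^(−5k_1)) ⇒ L₀ = BOD₅ / (1 − e^(−5×0.251))
= 80.8 / (1 − 0.2851) = 80.8 / 0.7149 = 113.0 mg/L.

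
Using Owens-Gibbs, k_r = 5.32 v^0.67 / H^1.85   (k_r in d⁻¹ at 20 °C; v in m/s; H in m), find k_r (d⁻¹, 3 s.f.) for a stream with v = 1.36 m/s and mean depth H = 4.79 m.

k_r ≈ 0.360 d⁻¹

k_r = 5.32 × 1.36^0.67 / 4.79^1.85 = 5.32 × 1.229 / 18.14 = 0.3604 d⁻¹.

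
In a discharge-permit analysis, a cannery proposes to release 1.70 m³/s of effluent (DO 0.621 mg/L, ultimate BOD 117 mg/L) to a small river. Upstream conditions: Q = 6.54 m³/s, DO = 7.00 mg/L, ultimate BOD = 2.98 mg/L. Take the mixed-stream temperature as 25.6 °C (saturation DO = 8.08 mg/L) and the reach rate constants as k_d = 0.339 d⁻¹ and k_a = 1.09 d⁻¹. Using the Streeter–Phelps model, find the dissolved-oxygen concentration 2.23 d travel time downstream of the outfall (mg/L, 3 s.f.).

Mixed DO = (6.54×7.00 + 1.70×0.621)/(6.54+1.70) = 46.84/8.240 = 5.684 mg/L.
Mixed L₀ = (6.54×2.98 + 1.70×117)/(8.240) = 218.4/8.240 = 26.50 mg/L.
Initial deficit D₀ = C_s − DO₀ = 8.08 − 5.684 = 2.396 mg/L.
D(2.23) = [0.339×26.50/(1.09−0.339)](e^(−0.339×2.23) − e^(−1.09×2.23)) + 2.396 e^(−1.09×2.23)
= 11.96 × (0.4696 − 0.08798) + 2.396 × 0.08798 = 4.776 mg/L.
DO = 8.08 − 4.776 = 3.304 mg/L.

DO ≈ 3.30 mg/L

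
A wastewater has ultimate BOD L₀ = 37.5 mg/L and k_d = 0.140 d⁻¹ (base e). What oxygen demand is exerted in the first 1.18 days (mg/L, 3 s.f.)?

y ≈ 5.71 mg/L

y_t = L₀(1 − e^(−k_d t)) = 37.5 × (1 − e^(−0.140×1.18))
= 37.5 × (1 − 0.8477) = 37.5 × 0.1523 = 5.710 mg/L.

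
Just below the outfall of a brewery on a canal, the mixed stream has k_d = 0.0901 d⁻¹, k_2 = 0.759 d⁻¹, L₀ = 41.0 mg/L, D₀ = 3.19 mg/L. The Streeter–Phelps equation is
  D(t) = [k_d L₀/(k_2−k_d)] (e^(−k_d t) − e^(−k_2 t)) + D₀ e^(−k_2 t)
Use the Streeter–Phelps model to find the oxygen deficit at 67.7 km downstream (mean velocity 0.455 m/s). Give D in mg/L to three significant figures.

Travel time t = x/v = 67.7 km / (0.455 m/s) = 67700 m / 0.455 m/s = 148800 s = 1.722 d.
k_d L₀/(k_2−k_d) = 0.0901×41.0/(0.759−0.0901) = 3.694/0.6689 = 5.523 mg/L.
e^(−k_d t) = e^(−0.0901×1.722) = 0.8563; e^(−k_2 t) = e^(−0.759×1.722) = 0.2706.
D = 5.523 × (0.8563 − 0.2706) + 3.19 × 0.2706 = 3.234 + 0.8632 = 4.098 mg/L.

D ≈ 4.10 mg/L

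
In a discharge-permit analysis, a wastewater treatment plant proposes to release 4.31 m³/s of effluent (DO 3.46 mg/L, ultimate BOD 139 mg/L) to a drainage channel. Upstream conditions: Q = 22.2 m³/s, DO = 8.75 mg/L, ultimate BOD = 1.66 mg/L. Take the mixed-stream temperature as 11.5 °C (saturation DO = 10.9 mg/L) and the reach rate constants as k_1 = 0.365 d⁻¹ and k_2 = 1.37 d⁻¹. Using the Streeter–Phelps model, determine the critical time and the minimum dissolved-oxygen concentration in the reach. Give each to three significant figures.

t_c ≈ 0.894 d; minimum DO ≈ 6.29 mg/L

Mixed DO = (22.2×8.75 + 4.31×3.46)/(22.2+4.31) = 209.2/26.51 = 7.890 mg/L.
Mixed L₀ = (22.2×1.66 + 4.31×139)/(26.51) = 635.9/26.51 = 23.99 mg/L.
Initial deficit D₀ = C_s − DO₀ = 10.9 − 7.890 = 3.010 mg/L.
t_c = (1/1.005) ln[(1.37/0.365)(1 − 3.010×1.005/(0.365×23.99))] = 0.9950 × ln(2.457) = 0.8943 d.
D_c = (0.365/1.37) × 23.99 × e^(−0.365×0.8943) = 0.2664 × 23.99 × 0.7215 = 4.611 mg/L.
Minimum DO = 10.9 − 4.611 = 6.289 mg/L.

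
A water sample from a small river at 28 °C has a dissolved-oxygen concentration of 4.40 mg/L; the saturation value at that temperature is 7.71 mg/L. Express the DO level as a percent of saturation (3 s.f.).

% saturation = C/C_s × 100 = 4.40/7.71 × 100 = 57.1 %.

57.1 % saturation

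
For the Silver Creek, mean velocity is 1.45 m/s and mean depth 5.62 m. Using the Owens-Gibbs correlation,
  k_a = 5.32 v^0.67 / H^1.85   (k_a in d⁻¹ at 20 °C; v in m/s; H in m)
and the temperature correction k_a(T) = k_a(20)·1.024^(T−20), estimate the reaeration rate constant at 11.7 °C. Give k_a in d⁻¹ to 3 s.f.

k_a ≈ 0.230 d⁻¹

k_a(20) = 5.32 × 1.45^0.67 / 5.62^1.85 = 5.32 × 1.283 / 24.38 = 0.2799 d⁻¹.
k_a(11.7) = 0.2799 × 1.024^(11.7−20) = 0.2799 × 0.8213 = 0.2299 d⁻¹.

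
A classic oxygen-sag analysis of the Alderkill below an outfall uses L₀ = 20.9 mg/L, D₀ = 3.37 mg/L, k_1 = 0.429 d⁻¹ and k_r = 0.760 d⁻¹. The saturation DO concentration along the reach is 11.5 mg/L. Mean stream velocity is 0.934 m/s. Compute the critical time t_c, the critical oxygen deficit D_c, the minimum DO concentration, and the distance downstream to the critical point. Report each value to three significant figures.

t_c ≈ 1.33 d; D_c ≈ 6.68 mg/L; min DO ≈ 4.82 mg/L; x_c ≈ 107 km

t_c = [1/(k_r−k_1)] ln[(k_r/k_1)(1 − D₀(k_r−k_1)/(k_1 L₀))]
= [1/(0.760−0.429)] ln[(0.760/0.429)(1 − 3.37×0.3310/(0.429×20.9))]
= (1/0.3310) ln[1.772 × 0.8756] = 3.021 × ln(1.551) = 3.021 × 0.4390 = 1.326 d.
D_c = (k_1/k_r) L₀ e^(−k_1 t_c) = (0.429/0.760) × 20.9 × e^(−0.429×1.326) = 0.5645 × 20.9 × 0.5661 = 6.679 mg/L.
Minimum DO = C_s − D_c = 11.5 − 6.679 = 4.821 mg/L.
x_c = v t_c = 0.934 m/s × 1.326 d × 86400 s/d = 107000 m ≈ 107 km.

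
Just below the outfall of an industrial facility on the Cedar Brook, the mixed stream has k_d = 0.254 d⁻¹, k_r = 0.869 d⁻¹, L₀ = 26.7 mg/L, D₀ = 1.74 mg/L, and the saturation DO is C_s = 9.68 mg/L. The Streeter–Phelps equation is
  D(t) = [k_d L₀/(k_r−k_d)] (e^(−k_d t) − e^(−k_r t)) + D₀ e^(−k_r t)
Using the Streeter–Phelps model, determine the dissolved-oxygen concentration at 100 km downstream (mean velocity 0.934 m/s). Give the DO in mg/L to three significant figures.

Travel time t = x/v = 100 km / (0.934 m/s) = 100000 m / 0.934 m/s = 107100 s = 1.239 d.
k_d L₀/(k_r−k_d) = 0.254×26.7/(0.869−0.254) = 6.782/0.6150 = 11.03 mg/L.
e^(−k_d t) = e^(−0.254×1.239) = 0.7300; e^(−k_r t) = e^(−0.869×1.239) = 0.3407.
D = 11.03 × (0.7300 − 0.3407) + 1.74 × 0.3407 = 4.293 + 0.5928 = 4.886 mg/L.
DO = C_s − D = 9.68 − 4.886 = 4.794 mg/L.

DO ≈ 4.79 mg/L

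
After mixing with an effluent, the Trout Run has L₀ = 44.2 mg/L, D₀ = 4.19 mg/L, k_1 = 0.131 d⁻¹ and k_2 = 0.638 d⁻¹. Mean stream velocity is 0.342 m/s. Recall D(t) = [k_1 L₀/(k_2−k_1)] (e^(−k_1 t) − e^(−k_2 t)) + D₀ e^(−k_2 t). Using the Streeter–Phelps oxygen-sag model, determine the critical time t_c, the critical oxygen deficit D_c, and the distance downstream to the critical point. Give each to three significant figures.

t_c ≈ 2.22 d; D_c ≈ 6.78 mg/L; x_c ≈ 65.6 km

At the critical point dD/dt = 0, so k_1 L₀ e^(−k_1 t) = k_2 D. Substituting D(t) from the Streeter–Phelps equation and solving for t gives
t_c = ln[(k_2/k_1)(1 − D₀(k_2−k_1)/(k_1 L₀))] / (k_2−k_1).
Here k_2−k_1 = 0.5070 d⁻¹ and 1 − D₀(k_2−k_1)/(k_1 L₀) = 1 − 4.19×0.5070/(0.131×44.2) = 0.6331, so
t_c = ln(4.870 × 0.6331) / 0.5070 = 1.126 / 0.5070 = 2.221 d.
D_c = (k_1/k_2) L₀ e^(−k_1 t_c) = (0.131/0.638) × 44.2 × e^(−0.131×2.221) = 0.2053 × 44.2 × 0.7476 = 6.784 mg/L.
x_c = v t_c = 0.342 m/s × 2.221 d × 86400 s/d = 65630 m ≈ 65.6 km.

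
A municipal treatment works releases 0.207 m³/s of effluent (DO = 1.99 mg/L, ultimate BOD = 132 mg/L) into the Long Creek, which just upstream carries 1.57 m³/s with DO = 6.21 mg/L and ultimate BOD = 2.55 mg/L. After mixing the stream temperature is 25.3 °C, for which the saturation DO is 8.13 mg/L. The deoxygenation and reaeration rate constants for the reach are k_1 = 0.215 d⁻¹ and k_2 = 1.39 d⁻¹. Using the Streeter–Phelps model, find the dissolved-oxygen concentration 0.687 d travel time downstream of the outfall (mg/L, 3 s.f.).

Mixed DO = (1.57×6.21 + 0.207×1.99)/(1.57+0.207) = 10.16/1.777 = 5.718 mg/L.
Mixed L₀ = (1.57×2.55 + 0.207×132)/(1.777) = 31.33/1.777 = 17.63 mg/L.
Initial deficit D₀ = C_s − DO₀ = 8.13 − 5.718 = 2.412 mg/L.
D(0.687) = [0.215×17.63/(1.39−0.215)](e^(−0.215×0.687) − e^(−1.39×0.687)) + 2.412 e^(−1.39×0.687)
= 3.226 × (0.8627 − 0.3848) + 2.412 × 0.3848 = 2.470 mg/L.
DO = 8.13 − 2.470 = 5.660 mg/L.

DO ≈ 5.66 mg/L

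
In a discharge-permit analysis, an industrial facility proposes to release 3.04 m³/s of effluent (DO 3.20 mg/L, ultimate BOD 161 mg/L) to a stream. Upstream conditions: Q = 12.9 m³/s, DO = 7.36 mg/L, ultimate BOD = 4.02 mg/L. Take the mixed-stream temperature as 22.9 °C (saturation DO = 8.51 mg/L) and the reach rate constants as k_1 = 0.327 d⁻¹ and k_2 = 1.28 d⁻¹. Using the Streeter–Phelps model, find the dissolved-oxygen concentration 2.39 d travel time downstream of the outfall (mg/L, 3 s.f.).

DO ≈ 3.63 mg/L

Mixed DO = (12.9×7.36 + 3.04×3.20)/(12.9+3.04) = 104.7/15.94 = 6.567 mg/L.
Mixed L₀ = (12.9×4.02 + 3.04×161)/(15.94) = 541.3/15.94 = 33.96 mg/L.
Initial deficit D₀ = C_s − DO₀ = 8.51 − 6.567 = 1.943 mg/L.
D(2.39) = [0.327×33.96/(1.28−0.327)](e^(−0.327×2.39) − e^(−1.28×2.39)) + 1.943 e^(−1.28×2.39)
= 11.65 × (0.4577 − 0.04693) + 1.943 × 0.04693 = 4.878 mg/L.
DO = 8.51 − 4.878 = 3.632 mg/L.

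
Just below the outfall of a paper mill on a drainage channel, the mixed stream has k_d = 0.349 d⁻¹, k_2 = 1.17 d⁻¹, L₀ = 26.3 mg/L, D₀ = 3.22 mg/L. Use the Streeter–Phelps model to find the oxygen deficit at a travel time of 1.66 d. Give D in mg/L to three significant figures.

k_d L₀/(k_2−k_d) = 0.349×26.3/(1.17−0.349) = 9.179/0.8210 = 11.18 mg/L.
e^(−k_d t) = e^(−0.349×1.660) = 0.5603; e^(−k_2 t) = e^(−1.17×1.660) = 0.1434.
D = 11.18 × (0.5603 − 0.1434) + 3.22 × 0.1434 = 4.661 + 0.4617 = 5.122 mg/L.

D ≈ 5.12 mg/L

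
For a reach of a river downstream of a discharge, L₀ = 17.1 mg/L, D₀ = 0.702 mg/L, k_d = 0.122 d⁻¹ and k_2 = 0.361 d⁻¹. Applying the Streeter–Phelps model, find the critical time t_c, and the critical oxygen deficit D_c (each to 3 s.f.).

t_c ≈ 4.19 d; D_c ≈ 3.47 mg/L

With k_2/k_d = 2.959 and 1 − D₀(k_2−k_d)/(k_d L₀) = 0.9196,
t_c = ln(2.959 × 0.9196) / (0.361 − 0.122) = ln(2.721) / 0.2390 = 1.001/0.2390 = 4.188 d.
L(t_c) = L₀ e^(−k_d t_c) = 17.1 × 0.5999 = 10.26 mg/L, and at the critical point k_2 D_c = k_d L, so D_c = (0.122/0.361) × 10.26 = 3.467 mg/L.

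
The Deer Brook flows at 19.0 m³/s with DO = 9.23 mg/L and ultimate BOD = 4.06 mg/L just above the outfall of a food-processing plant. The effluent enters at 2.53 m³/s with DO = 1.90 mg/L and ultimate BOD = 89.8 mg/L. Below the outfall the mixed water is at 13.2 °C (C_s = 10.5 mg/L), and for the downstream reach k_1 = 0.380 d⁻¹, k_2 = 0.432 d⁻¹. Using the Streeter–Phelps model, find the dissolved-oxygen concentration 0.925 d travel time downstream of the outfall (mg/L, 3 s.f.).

DO ≈ 5.66 mg/L

Mixed DO = (19.0×9.23 + 2.53×1.90)/(19.0+2.53) = 180.2/21.53 = 8.369 mg/L.
Mixed L₀ = (19.0×4.06 + 2.53×89.8)/(21.53) = 304.3/21.53 = 14.14 mg/L.
Initial deficit D₀ = C_s − DO₀ = 10.5 − 8.369 = 2.131 mg/L.
D(0.925) = [0.380×14.14/(0.432−0.380)](e^(−0.380×0.925) − e^(−0.432×0.925)) + 2.131 e^(−0.432×0.925)
= 103.3 × (0.7036 − 0.6706) + 2.131 × 0.6706 = 4.843 mg/L.
DO = 10.5 − 4.843 = 5.657 mg/L.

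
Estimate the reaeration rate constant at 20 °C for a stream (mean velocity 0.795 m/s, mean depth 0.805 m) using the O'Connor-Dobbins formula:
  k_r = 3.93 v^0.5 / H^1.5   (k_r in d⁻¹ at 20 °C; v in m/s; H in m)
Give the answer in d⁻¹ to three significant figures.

k_r = 3.93 × 0.795^0.5 / 0.805^1.5 = 3.93 × 0.8916 / 0.7223 = 4.852 d⁻¹.

k_r ≈ 4.85 d⁻¹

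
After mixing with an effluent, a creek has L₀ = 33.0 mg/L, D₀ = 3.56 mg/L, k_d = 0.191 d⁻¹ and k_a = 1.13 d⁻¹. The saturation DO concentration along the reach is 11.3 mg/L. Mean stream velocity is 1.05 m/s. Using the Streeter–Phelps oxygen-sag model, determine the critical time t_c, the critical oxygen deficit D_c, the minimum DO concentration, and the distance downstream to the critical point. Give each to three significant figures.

t_c ≈ 1.09 d; D_c ≈ 4.53 mg/L; min DO ≈ 6.77 mg/L; x_c ≈ 98.7 km

With k_a/k_d = 5.916 and 1 − D₀(k_a−k_d)/(k_d L₀) = 0.4696,
t_c = ln(5.916 × 0.4696) / (1.13 − 0.191) = ln(2.779) / 0.9390 = 1.022/0.9390 = 1.088 d.
D_c = (k_d/k_a) L₀ e^(−k_d t_c) = (0.191/1.13) × 33.0 × e^(−0.191×1.088) = 0.1690 × 33.0 × 0.8123 = 4.531 mg/L.
Minimum DO = C_s − D_c = 11.3 − 4.531 = 6.769 mg/L.
x_c = v t_c = 1.05 m/s × 1.088 d × 86400 s/d = 98730 m ≈ 98.7 km.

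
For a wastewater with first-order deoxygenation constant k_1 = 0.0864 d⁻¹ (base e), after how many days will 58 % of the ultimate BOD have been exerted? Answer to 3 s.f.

t ≈ 10.0 d

y/L₀ = 1 − e^(−k_1 t) = 0.58 ⇒ e^(−k_1 t) = 0.420
t = −ln(0.420) / 0.0864 = 0.8675 / 0.0864 = 10.04 d.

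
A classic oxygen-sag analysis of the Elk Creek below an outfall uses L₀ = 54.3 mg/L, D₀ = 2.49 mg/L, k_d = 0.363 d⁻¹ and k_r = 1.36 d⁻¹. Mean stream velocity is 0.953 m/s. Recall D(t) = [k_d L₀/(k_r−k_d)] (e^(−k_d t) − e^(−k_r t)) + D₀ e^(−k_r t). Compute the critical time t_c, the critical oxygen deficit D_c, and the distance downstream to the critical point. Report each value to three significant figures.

t_c ≈ 1.19 d; D_c ≈ 9.41 mg/L; x_c ≈ 98.0 km

t_c = [1/(k_r−k_d)] ln[(k_r/k_d)(1 − D₀(k_r−k_d)/(k_d L₀))]
= [1/(1.36−0.363)] ln[(1.36/0.363)(1 − 2.49×0.9970/(0.363×54.3))]
= (1/0.9970) ln[3.747 × 0.8741] = 1.003 × ln(3.275) = 1.003 × 1.186 = 1.190 d.
L(t_c) = L₀ e^(−k_d t_c) = 54.3 × 0.6493 = 35.26 mg/L, and at the critical point k_r D_c = k_d L, so D_c = (0.363/1.36) × 35.26 = 9.410 mg/L.
x_c = v t_c = 0.953 m/s × 1.190 d × 86400 s/d = 97970 m ≈ 98.0 km.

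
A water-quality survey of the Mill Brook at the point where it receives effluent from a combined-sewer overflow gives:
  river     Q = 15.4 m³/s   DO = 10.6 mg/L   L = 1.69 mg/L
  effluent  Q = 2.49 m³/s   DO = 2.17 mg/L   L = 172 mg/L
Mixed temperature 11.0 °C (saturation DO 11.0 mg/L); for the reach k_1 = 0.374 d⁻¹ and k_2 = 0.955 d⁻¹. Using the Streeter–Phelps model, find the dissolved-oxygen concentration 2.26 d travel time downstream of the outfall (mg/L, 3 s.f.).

DO ≈ 5.69 mg/L

Mixed DO = (15.4×10.6 + 2.49×2.17)/(15.4+2.49) = 168.6/17.89 = 9.427 mg/L.
Mixed L₀ = (15.4×1.69 + 2.49×172)/(17.89) = 454.3/17.89 = 25.39 mg/L.
Initial deficit D₀ = C_s − DO₀ = 11.0 − 9.427 = 1.573 mg/L.
D(2.26) = [0.374×25.39/(0.955−0.374)](e^(−0.374×2.26) − e^(−0.955×2.26)) + 1.573 e^(−0.955×2.26)
= 16.35 × (0.4295 − 0.1155) + 1.573 × 0.1155 = 5.314 mg/L.
DO = 11.0 − 5.314 = 5.686 mg/L.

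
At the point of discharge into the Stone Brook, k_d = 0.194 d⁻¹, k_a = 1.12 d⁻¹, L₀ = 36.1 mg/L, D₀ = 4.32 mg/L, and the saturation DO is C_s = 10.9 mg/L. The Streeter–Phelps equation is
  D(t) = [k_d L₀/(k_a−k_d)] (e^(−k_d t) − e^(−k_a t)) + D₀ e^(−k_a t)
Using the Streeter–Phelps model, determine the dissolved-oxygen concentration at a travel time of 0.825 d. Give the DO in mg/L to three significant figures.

DO ≈ 5.74 mg/L

k_d L₀/(k_a−k_d) = 0.194×36.1/(1.12−0.194) = 7.003/0.9260 = 7.563 mg/L.
e^(−k_d t) = e^(−0.194×0.8250) = 0.8521; e^(−k_a t) = e^(−1.12×0.8250) = 0.3969.
D = 7.563 × (0.8521 − 0.3969) + 4.32 × 0.3969 = 3.443 + 1.715 = 5.157 mg/L.
DO = C_s − D = 10.9 − 5.157 = 5.743 mg/L.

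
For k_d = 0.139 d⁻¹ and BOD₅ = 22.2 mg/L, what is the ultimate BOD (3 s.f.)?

L₀ ≈ 44.3 mg/L

BOD₅ = L₀(1 − e^(−5k_d)) ⇒ L₀ = BOD₅ / (1 − e^(−5×0.139))
= 22.2 / (1 − 0.4991) = 22.2 / 0.5009 = 44.32 mg/L.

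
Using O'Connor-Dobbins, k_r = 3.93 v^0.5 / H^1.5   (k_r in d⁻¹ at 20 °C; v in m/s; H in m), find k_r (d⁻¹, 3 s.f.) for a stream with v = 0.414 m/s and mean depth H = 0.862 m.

k_r ≈ 3.16 d⁻¹

k_r = 3.93 × 0.414^0.5 / 0.862^1.5 = 3.93 × 0.6434 / 0.8003 = 3.160 d⁻¹.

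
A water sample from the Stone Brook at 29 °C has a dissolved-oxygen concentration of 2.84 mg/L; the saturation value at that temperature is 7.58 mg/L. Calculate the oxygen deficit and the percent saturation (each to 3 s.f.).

D = C_s − C = 7.58 − 2.84 = 4.74 mg/L.
% saturation = 2.84/7.58 × 100 = 37.5 %.

D ≈ 4.74 mg/L; 37.5 % saturation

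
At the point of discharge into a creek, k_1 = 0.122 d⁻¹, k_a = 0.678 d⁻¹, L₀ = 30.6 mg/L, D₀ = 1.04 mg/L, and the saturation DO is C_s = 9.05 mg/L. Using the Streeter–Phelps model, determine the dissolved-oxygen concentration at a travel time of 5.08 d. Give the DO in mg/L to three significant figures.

k_1 L₀/(k_a−k_1) = 0.122×30.6/(0.678−0.122) = 3.733/0.5560 = 6.714 mg/L.
e^(−k_1 t) = e^(−0.122×5.080) = 0.5381; e^(−k_a t) = e^(−0.678×5.080) = 0.03193.
D = 6.714 × (0.5381 − 0.03193) + 1.04 × 0.03193 = 3.398 + 0.03321 = 3.432 mg/L.
DO = C_s − D = 9.05 − 3.432 = 5.618 mg/L.

DO ≈ 5.62 mg/L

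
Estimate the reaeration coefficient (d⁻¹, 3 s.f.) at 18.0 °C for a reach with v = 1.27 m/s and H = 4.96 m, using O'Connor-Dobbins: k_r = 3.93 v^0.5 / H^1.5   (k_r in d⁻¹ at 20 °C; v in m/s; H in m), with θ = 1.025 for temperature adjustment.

k_r ≈ 0.382 d⁻¹

k_r(20) = 3.93 × 1.27^0.5 / 4.96^1.5 = 3.93 × 1.127 / 11.05 = 0.4009 d⁻¹.
k_r(18.0) = 0.4009 × 1.025^(18.0−20) = 0.4009 × 0.9518 = 0.3816 d⁻¹.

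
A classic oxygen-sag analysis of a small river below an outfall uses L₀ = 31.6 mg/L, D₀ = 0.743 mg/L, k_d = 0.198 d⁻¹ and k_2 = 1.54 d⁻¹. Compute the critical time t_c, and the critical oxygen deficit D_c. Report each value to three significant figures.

t_c ≈ 1.40 d; D_c ≈ 3.08 mg/L

t_c = [1/(k_2−k_d)] ln[(k_2/k_d)(1 − D₀(k_2−k_d)/(k_d L₀))]
= [1/(1.54−0.198)] ln[(1.54/0.198)(1 − 0.743×1.342/(0.198×31.6))]
= (1/1.342) ln[7.778 × 0.8406] = 0.7452 × ln(6.538) = 0.7452 × 1.878 = 1.399 d.
D_c = (k_d/k_2) L₀ e^(−k_d t_c) = (0.198/1.54) × 31.6 × e^(−0.198×1.399) = 0.1286 × 31.6 × 0.7580 = 3.080 mg/L.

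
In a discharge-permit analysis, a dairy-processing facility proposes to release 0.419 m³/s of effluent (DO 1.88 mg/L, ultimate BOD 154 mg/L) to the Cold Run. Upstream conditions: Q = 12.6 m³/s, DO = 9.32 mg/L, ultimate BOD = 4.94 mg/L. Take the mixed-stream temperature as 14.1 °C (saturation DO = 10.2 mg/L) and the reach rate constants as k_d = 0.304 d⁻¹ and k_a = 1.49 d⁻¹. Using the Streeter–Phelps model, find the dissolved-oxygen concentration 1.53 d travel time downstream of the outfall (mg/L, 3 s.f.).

Mixed DO = (12.6×9.32 + 0.419×1.88)/(12.6+0.419) = 118.2/13.02 = 9.081 mg/L.
Mixed L₀ = (12.6×4.94 + 0.419×154)/(13.02) = 126.8/13.02 = 9.737 mg/L.
Initial deficit D₀ = C_s − DO₀ = 10.2 − 9.081 = 1.119 mg/L.
D(1.53) = [0.304×9.737/(1.49−0.304)](e^(−0.304×1.53) − e^(−1.49×1.53)) + 1.119 e^(−1.49×1.53)
= 2.496 × (0.6281 − 0.1023) + 1.119 × 0.1023 = 1.427 mg/L.
DO = 10.2 − 1.427 = 8.773 mg/L.

DO ≈ 8.77 mg/L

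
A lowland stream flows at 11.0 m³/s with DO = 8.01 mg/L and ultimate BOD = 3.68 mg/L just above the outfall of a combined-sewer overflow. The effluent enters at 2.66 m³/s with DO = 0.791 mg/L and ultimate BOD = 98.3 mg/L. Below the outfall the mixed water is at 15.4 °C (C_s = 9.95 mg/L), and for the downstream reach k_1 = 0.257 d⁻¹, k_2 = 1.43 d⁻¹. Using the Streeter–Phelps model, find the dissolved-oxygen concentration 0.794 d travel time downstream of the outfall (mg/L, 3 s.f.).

Mixed DO = (11.0×8.01 + 2.66×0.791)/(11.0+2.66) = 90.21/13.66 = 6.604 mg/L.
Mixed L₀ = (11.0×3.68 + 2.66×98.3)/(13.66) = 302.0/13.66 = 22.11 mg/L.
Initial deficit D₀ = C_s − DO₀ = 9.95 − 6.604 = 3.346 mg/L.
D(0.794) = [0.257×22.11/(1.43−0.257)](e^(−0.257×0.794) − e^(−1.43×0.794)) + 3.346 e^(−1.43×0.794)
= 4.843 × (0.8154 − 0.3213) + 3.346 × 0.3213 = 3.468 mg/L.
DO = 9.95 − 3.468 = 6.482 mg/L.

DO ≈ 6.48 mg/L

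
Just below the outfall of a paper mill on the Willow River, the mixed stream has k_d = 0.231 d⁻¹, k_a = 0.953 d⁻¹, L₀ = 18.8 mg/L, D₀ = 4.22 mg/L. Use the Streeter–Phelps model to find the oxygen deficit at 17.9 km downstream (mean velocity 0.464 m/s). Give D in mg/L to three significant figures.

D ≈ 4.25 mg/L

Travel time t = x/v = 17.9 km / (0.464 m/s) = 17900 m / 0.464 m/s = 38580 s = 0.4465 d.
k_d L₀/(k_a−k_d) = 0.231×18.8/(0.953−0.231) = 4.343/0.7220 = 6.015 mg/L.
e^(−k_d t) = e^(−0.231×0.4465) = 0.9020; e^(−k_a t) = e^(−0.953×0.4465) = 0.6534.
D = 6.015 × (0.9020 − 0.6534) + 4.22 × 0.6534 = 1.495 + 2.757 = 4.253 mg/L.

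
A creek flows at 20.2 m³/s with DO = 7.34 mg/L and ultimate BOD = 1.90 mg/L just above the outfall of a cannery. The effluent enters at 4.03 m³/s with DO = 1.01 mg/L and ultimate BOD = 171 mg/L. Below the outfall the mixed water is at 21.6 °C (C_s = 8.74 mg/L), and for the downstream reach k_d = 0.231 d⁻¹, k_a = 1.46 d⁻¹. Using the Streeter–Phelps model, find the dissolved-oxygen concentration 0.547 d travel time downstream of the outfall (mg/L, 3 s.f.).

DO ≈ 5.20 mg/L

Mixed DO = (20.2×7.34 + 4.03×1.01)/(20.2+4.03) = 152.3/24.23 = 6.287 mg/L.
Mixed L₀ = (20.2×1.90 + 4.03×171)/(24.23) = 727.5/24.23 = 30.03 mg/L.
Initial deficit D₀ = C_s − DO₀ = 8.74 − 6.287 = 2.453 mg/L.
D(0.547) = [0.231×30.03/(1.46−0.231)](e^(−0.231×0.547) − e^(−1.46×0.547)) + 2.453 e^(−1.46×0.547)
= 5.643 × (0.8813 − 0.4499) + 2.453 × 0.4499 = 3.538 mg/L.
DO = 8.74 − 3.538 = 5.202 mg/L.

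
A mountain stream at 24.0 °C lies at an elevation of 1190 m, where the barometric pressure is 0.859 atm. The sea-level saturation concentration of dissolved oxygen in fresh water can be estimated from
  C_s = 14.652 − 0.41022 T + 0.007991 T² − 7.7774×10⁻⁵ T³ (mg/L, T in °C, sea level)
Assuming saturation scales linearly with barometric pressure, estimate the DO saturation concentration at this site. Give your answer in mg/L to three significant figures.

At sea level: C_s = 14.652 − 0.41022×24.0 + 0.007991×24.0² − 7.7774×10⁻⁵×24.0³ = 8.334 mg/L.
Pressure correction: C_s' = 8.334 × 0.859 = 7.159 mg/L.

C_s ≈ 7.16 mg/L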